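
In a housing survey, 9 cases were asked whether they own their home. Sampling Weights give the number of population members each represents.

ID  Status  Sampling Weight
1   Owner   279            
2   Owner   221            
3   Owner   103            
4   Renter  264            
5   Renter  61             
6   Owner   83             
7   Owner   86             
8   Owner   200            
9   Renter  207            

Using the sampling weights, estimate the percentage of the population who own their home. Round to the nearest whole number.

65

Sum of weights for 'Owner' = 279 + 221 + 103 + 83 + 86 + 200 = 972
Total weight = 279 + 221 + 103 + 264 + 61 + 83 + 86 + 200 + 207 = 1504
Weighted proportion = 972 / 1504 = 0.6462766 → 64.62766%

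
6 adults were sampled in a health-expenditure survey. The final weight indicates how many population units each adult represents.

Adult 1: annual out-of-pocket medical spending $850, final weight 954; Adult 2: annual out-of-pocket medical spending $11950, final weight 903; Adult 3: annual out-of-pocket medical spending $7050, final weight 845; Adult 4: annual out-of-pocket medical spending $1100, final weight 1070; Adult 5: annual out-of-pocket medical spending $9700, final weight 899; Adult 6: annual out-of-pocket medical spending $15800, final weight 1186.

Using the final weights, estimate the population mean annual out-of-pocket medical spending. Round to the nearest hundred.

7900

Weighted sum = 46195100
Sum of weights = 954 + 903 + 845 + 1070 + 899 + 1186 = 5857
Weighted mean = 46195100 / 5857 = 7887.1607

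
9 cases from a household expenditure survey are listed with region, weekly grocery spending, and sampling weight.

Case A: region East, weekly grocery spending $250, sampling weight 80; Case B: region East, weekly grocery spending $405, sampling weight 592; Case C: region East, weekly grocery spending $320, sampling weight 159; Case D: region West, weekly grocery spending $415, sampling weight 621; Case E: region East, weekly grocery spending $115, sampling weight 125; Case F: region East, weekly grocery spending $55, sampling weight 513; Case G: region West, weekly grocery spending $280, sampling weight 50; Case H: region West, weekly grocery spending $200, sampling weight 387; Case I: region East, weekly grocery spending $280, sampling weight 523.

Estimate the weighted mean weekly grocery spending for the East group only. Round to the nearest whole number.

251

East rows: A, B, C, E, F, I
Weighted sum = 250×80 + 405×592 + 320×159 + 115×125 + 55×513 + 280×523
  = 20000 + 239760 + 50880 + 14375 + 28215 + 146440 = 499670
Sum of weights = 80 + 592 + 159 + 125 + 513 + 523 = 1992
Weighted mean = 499670 / 1992 = 250.83835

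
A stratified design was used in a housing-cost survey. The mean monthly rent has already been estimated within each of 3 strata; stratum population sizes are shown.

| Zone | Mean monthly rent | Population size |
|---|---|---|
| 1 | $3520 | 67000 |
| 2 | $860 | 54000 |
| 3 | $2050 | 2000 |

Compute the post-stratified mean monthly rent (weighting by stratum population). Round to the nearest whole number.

Σ Nₕ·x̄ₕ = 3520×67000 + 860×54000 + 2050×2000
  = 235840000 + 46440000 + 4100000 = 286380000
Σ Nₕ = 67000 + 54000 + 2000 = 123000
Overall mean = 286380000 / 123000 = 2328.2927

2328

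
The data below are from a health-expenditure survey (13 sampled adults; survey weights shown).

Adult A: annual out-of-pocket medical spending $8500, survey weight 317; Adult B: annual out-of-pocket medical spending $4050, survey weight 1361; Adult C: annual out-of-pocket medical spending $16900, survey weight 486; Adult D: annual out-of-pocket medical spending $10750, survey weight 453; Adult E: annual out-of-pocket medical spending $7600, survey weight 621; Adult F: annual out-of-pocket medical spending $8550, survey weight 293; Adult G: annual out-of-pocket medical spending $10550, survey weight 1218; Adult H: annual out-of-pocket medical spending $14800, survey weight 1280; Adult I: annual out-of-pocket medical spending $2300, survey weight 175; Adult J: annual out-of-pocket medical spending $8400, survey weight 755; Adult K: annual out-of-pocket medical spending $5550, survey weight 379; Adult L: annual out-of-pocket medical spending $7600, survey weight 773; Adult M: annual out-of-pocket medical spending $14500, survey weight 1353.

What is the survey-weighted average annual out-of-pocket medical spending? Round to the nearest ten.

10000

Weighted sum = 94649600
Sum of weights = 9464
Weighted mean = 94649600 / 9464 = 10001.014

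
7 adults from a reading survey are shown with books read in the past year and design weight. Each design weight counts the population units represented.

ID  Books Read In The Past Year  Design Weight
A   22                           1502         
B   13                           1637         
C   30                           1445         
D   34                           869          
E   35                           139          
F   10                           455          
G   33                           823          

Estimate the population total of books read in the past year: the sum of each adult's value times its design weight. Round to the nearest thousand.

164000

Weighted total = 22×1502 + 13×1637 + 30×1445 + 34×869 + 35×139 + 10×455 + 33×823
  = 33044 + 21281 + 43350 + 29546 + 4865 + 4550 + 27159 = 163795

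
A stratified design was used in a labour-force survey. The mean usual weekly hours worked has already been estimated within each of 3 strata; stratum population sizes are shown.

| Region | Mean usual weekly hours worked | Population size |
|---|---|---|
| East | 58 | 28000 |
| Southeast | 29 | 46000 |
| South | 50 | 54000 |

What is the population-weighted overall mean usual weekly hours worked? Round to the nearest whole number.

Σ Nₕ·x̄ₕ = 58×28000 + 29×46000 + 50×54000
  = 5658000
Σ Nₕ = 28000 + 46000 + 54000 = 128000
Overall mean = 5658000 / 128000 = 44.203125

44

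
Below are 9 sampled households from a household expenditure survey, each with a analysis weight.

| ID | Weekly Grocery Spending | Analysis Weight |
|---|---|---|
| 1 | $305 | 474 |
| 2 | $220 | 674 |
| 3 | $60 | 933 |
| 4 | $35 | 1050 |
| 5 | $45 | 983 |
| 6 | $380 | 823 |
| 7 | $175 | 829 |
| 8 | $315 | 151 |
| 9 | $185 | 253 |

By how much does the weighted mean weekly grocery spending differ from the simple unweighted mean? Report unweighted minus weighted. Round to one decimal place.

Unweighted sum = 305 + 220 + 60 + 35 + 45 + 380 + 175 + 315 + 185 = 1720
Unweighted mean = 1720 / 9 = 191.11111
Weighted sum = 305×474 + 220×674 + 60×933 + 35×1050 + 45×983 + 380×823 + 175×829 + 315×151 + 185×253
  = 144570 + 148280 + 55980 + 36750 + 44235 + 312740 + 145075 + 47565 + 46805 = 982000
Sum of weights = 474 + 674 + 933 + 1050 + 983 + 823 + 829 + 151 + 253 = 6170
Weighted mean = 982000 / 6170 = 159.15721
Difference (unweighted minus weighted) = 31.953899

32.0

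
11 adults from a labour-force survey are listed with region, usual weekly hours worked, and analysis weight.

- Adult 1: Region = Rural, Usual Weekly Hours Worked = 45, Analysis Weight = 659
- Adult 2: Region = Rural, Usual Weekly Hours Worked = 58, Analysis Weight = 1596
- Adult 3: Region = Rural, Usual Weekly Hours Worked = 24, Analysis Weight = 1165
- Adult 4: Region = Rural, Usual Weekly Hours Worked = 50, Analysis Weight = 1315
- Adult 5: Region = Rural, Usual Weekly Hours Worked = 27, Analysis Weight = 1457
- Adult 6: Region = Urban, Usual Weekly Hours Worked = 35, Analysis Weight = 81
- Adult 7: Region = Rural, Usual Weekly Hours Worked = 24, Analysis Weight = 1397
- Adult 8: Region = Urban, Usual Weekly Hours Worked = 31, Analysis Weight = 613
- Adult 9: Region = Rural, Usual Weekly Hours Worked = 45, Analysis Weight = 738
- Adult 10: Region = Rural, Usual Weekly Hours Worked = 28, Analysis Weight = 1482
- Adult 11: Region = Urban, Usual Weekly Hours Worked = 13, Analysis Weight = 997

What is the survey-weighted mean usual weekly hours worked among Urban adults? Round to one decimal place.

20.6

Urban rows: 6, 8, 11
Weighted sum = 35×81 + 31×613 + 13×997
  = 2835 + 19003 + 12961 = 34799
Sum of weights = 81 + 613 + 997 = 1691
Weighted mean = 34799 / 1691 = 20.578947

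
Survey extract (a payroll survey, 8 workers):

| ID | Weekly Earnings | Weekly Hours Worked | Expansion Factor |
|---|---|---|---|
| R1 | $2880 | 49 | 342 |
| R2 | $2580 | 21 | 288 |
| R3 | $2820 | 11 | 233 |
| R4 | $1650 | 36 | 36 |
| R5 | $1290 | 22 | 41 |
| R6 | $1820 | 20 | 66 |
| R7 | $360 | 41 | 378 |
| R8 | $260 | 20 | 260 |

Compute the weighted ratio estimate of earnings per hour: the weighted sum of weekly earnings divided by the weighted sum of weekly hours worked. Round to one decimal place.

Σ wᵢ·y = 2821150
Σ wᵢ·x = 49×342 + 21×288 + 11×233 + 36×36 + 22×41 + 20×66 + 41×378 + 20×260
  = 49585
Ratio = 2821150 / 49585 = 56.89523

56.9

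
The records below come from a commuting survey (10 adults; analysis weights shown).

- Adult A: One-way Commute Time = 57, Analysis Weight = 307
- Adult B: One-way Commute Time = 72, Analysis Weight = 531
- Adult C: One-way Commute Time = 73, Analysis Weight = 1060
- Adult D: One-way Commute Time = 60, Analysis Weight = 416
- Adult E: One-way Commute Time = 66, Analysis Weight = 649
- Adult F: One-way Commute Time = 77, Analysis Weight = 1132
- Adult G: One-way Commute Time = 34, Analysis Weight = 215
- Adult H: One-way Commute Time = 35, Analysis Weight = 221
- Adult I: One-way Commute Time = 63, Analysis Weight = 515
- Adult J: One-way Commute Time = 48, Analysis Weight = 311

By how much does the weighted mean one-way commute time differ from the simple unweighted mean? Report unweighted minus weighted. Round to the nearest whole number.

Unweighted sum = 57 + 72 + 73 + 60 + 66 + 77 + 34 + 35 + 63 + 48 = 585
Unweighted mean = 585 / 10 = 58.5
Weighted sum = 57×307 + 72×531 + 73×1060 + 60×416 + 66×649 + 77×1132 + 34×215 + 35×221 + 63×515 + 48×311
  = 17499 + 38232 + 77380 + 24960 + 42834 + 87164 + 7310 + 7735 + 32445 + 14928 = 350487
Sum of weights = 307 + 531 + 1060 + 416 + 649 + 1132 + 215 + 221 + 515 + 311 = 5357
Weighted mean = 350487 / 5357 = 65.425985
Difference (unweighted minus weighted) = -6.9259847

-7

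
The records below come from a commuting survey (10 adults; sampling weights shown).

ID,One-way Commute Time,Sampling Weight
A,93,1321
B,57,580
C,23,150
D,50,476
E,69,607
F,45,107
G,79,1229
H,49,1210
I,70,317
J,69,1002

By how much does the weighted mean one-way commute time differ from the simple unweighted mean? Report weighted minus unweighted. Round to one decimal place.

Unweighted sum = 604
Unweighted mean = 604 / 10 = 60.4
Weighted sum = 93×1321 + 57×580 + 23×150 + 50×476 + 69×607 + 45×107 + 79×1229 + 49×1210 + 70×317 + 69×1002
  = 122853 + 33060 + 3450 + 23800 + 41883 + 4815 + 97091 + 59290 + 22190 + 69138 = 477570
Sum of weights = 1321 + 580 + 150 + 476 + 607 + 107 + 1229 + 1210 + 317 + 1002 = 6999
Weighted mean = 477570 / 6999 = 68.234033
Difference (weighted minus unweighted) = 7.8340334

7.8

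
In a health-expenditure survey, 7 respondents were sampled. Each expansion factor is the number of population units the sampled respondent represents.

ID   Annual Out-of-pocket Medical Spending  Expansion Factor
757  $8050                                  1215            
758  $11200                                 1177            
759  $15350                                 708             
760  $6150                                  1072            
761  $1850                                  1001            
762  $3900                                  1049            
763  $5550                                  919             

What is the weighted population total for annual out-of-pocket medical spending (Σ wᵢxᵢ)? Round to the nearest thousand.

51467000

Weighted total = 8050×1215 + 11200×1177 + 15350×708 + 6150×1072 + 1850×1001 + 3900×1049 + 5550×919
  = 9780750 + 13182400 + 10867800 + 6592800 + 1851850 + 4091100 + 5100450 = 51467150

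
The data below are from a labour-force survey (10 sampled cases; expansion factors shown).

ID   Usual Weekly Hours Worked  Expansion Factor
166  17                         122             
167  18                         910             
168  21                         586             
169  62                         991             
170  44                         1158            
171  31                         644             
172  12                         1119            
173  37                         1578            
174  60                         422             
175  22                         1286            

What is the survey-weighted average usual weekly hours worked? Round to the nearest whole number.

Weighted sum = 288544
Sum of weights = 122 + 910 + 586 + 991 + 1158 + 644 + 1119 + 1578 + 422 + 1286 = 8816
Weighted mean = 288544 / 8816 = 32.729583

33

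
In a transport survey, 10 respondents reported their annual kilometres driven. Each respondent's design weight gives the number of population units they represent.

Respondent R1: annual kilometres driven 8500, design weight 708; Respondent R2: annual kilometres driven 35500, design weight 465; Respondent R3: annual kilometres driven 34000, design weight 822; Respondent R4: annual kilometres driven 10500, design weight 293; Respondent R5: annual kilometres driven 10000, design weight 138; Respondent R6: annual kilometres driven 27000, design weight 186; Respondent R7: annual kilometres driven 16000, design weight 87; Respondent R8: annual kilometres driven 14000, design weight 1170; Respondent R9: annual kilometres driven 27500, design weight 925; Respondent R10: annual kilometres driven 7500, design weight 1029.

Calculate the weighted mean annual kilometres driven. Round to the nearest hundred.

19000

Weighted sum = 8500×708 + 35500×465 + 34000×822 + 10500×293 + 10000×138 + 27000×186 + 16000×87 + 14000×1170 + 27500×925 + 7500×1029
  = 6018000 + 16507500 + 27948000 + 3076500 + 1380000 + 5022000 + 1392000 + 16380000 + 25437500 + 7717500 = 110879000
Sum of weights = 708 + 465 + 822 + 293 + 138 + 186 + 87 + 1170 + 925 + 1029 = 5823
Weighted mean = 110879000 / 5823 = 19041.559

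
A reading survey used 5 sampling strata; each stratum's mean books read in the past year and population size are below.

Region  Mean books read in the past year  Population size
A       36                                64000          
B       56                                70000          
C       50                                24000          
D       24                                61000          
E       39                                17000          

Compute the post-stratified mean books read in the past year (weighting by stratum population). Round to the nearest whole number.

40

Σ Nₕ·x̄ₕ = 36×64000 + 56×70000 + 50×24000 + 24×61000 + 39×17000
  = 2304000 + 3920000 + 1200000 + 1464000 + 663000 = 9551000
Σ Nₕ = 64000 + 70000 + 24000 + 61000 + 17000 = 236000
Overall mean = 9551000 / 236000 = 40.470339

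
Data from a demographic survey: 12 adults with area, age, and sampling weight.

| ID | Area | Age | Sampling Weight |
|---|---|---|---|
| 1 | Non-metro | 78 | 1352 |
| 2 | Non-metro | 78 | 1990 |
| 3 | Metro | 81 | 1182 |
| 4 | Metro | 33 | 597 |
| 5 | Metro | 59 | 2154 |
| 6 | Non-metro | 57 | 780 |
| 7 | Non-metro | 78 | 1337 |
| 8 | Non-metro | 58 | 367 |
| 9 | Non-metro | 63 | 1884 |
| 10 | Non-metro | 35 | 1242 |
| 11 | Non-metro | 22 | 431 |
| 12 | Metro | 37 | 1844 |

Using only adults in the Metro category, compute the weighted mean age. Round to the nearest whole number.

54

Metro rows: 3, 4, 5, 12
Weighted sum = 81×1182 + 33×597 + 59×2154 + 37×1844
  = 95742 + 19701 + 127086 + 68228 = 310757
Sum of weights = 1182 + 597 + 2154 + 1844 = 5777
Weighted mean = 310757 / 5777 = 53.792107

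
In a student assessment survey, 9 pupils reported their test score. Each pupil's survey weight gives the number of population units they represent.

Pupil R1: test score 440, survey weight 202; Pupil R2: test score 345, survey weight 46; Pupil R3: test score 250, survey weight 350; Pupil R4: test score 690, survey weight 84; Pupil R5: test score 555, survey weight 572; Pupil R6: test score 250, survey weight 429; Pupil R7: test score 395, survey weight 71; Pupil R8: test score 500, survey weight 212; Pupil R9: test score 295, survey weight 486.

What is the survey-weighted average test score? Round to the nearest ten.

390

Weighted sum = 952335
Sum of weights = 202 + 46 + 350 + 84 + 572 + 429 + 71 + 212 + 486 = 2452
Weighted mean = 952335 / 2452 = 388.39111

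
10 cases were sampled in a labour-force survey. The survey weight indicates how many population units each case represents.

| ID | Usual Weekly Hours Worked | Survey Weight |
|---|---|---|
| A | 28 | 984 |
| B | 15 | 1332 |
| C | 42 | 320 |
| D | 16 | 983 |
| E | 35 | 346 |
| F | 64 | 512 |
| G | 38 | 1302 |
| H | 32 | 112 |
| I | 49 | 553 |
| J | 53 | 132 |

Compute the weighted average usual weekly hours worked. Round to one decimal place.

Weighted sum = 208731
Sum of weights = 984 + 1332 + 320 + 983 + 346 + 512 + 1302 + 112 + 553 + 132 = 6576
Weighted mean = 208731 / 6576 = 31.741332

31.7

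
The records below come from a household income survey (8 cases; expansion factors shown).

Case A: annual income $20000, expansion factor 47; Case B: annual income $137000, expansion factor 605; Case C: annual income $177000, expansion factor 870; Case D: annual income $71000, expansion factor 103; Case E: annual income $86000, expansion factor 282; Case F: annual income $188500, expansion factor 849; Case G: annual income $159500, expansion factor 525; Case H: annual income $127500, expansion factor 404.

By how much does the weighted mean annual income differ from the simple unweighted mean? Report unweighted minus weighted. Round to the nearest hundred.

Unweighted sum = 20000 + 137000 + 177000 + 71000 + 86000 + 188500 + 159500 + 127500 = 966500
Unweighted mean = 966500 / 8 = 120812.5
Weighted sum = 20000×47 + 137000×605 + 177000×870 + 71000×103 + 86000×282 + 188500×849 + 159500×525 + 127500×404
  = 940000 + 82885000 + 153990000 + 7313000 + 24252000 + 160036500 + 83737500 + 51510000 = 564664000
Sum of weights = 47 + 605 + 870 + 103 + 282 + 849 + 525 + 404 = 3685
Weighted mean = 564664000 / 3685 = 153233.11
Difference (unweighted minus weighted) = -32420.607

-32400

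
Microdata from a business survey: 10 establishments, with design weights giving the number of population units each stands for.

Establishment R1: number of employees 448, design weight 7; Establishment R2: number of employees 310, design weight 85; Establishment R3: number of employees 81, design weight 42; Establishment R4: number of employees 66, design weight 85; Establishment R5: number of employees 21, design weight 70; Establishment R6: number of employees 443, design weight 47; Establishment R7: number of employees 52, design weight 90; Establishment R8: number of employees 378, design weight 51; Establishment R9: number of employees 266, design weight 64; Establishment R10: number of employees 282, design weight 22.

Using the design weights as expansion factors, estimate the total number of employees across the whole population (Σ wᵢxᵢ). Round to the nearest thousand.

108000

Weighted total = 448×7 + 310×85 + 81×42 + 66×85 + 21×70 + 443×47 + 52×90 + 378×51 + 266×64 + 282×22
  = 3136 + 26350 + 3402 + 5610 + 1470 + 20821 + 4680 + 19278 + 17024 + 6204 = 107975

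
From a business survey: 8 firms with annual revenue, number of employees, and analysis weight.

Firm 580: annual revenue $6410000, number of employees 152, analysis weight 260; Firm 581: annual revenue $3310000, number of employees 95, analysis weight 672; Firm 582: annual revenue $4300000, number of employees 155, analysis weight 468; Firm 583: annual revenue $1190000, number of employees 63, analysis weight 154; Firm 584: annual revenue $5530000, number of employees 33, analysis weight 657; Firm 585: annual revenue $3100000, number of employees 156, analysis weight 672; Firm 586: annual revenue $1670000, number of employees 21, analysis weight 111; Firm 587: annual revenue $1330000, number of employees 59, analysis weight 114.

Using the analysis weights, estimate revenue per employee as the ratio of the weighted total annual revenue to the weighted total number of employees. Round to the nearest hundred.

Σ wᵢ·y = 6410000×260 + 3310000×672 + 4300000×468 + 1190000×154 + 5530000×657 + 3100000×672 + 1670000×111 + 1330000×114
  = 12139980000
Σ wᵢ·x = 152×260 + 95×672 + 155×468 + 63×154 + 33×657 + 156×672 + 21×111 + 59×114
  = 39520 + 63840 + 72540 + 9702 + 21681 + 104832 + 2331 + 6726 = 321172
Ratio = 12139980000 / 321172 = 37798.999

37800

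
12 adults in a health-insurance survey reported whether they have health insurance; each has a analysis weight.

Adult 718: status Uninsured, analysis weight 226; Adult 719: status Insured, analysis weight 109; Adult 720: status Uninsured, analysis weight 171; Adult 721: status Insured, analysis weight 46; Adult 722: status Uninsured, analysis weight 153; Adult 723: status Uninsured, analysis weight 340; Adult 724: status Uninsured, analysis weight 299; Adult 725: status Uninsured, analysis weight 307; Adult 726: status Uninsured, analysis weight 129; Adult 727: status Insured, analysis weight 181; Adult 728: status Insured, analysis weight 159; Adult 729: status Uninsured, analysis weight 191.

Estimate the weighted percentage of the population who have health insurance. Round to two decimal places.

Sum of weights for 'Insured' = 109 + 46 + 181 + 159 = 495
Total weight = 226 + 109 + 171 + 46 + 153 + 340 + 299 + 307 + 129 + 181 + 159 + 191 = 2311
Weighted proportion = 495 / 2311 = 0.21419299 → 21.419299%

21.42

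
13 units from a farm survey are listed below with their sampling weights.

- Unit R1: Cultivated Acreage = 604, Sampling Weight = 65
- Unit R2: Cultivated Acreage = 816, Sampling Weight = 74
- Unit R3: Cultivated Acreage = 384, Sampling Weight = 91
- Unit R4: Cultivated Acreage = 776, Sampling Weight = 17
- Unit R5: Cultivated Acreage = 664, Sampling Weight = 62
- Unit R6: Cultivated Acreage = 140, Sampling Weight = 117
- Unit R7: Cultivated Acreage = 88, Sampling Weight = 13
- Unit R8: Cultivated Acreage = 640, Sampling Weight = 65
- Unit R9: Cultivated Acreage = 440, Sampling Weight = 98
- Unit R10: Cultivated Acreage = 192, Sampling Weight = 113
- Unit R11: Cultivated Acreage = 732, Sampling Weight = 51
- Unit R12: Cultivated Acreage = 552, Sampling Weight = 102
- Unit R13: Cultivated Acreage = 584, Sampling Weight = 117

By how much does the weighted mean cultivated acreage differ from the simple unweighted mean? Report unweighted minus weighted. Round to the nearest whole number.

Unweighted sum = 6612
Unweighted mean = 6612 / 13 = 508.61538
Weighted sum = 474852
Sum of weights = 985
Weighted mean = 474852 / 985 = 482.08325
Difference (unweighted minus weighted) = 26.532136

27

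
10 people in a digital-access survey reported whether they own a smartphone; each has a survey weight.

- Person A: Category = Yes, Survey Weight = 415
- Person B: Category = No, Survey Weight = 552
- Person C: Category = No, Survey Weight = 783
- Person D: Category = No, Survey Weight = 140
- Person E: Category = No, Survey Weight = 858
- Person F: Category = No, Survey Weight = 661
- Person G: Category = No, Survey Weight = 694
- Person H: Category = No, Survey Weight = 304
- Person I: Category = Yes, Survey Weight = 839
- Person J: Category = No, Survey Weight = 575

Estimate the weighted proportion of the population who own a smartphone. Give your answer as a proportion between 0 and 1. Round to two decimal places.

Sum of weights for 'Yes' = 415 + 839 = 1254
Total weight = 415 + 552 + 783 + 140 + 858 + 661 + 694 + 304 + 839 + 575 = 5821
Weighted proportion = 1254 / 5821 = 0.2154269

0.22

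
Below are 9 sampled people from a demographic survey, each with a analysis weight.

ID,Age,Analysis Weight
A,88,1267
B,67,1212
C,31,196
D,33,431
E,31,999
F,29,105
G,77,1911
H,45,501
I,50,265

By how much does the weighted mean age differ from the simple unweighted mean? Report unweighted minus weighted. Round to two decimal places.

-12.32

Unweighted sum = 88 + 67 + 31 + 33 + 31 + 29 + 77 + 45 + 50 = 451
Unweighted mean = 451 / 9 = 50.111111
Weighted sum = 88×1267 + 67×1212 + 31×196 + 33×431 + 31×999 + 29×105 + 77×1911 + 45×501 + 50×265
  = 111496 + 81204 + 6076 + 14223 + 30969 + 3045 + 147147 + 22545 + 13250 = 429955
Sum of weights = 6887
Weighted mean = 429955 / 6887 = 62.42994
Difference (unweighted minus weighted) = -12.318829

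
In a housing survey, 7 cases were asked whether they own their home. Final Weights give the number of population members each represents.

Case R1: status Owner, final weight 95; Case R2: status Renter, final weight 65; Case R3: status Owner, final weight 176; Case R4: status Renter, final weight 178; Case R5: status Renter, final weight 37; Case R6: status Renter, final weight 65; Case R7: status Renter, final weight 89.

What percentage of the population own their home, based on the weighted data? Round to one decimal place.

Sum of weights for 'Owner' = 95 + 176 = 271
Total weight = 95 + 65 + 176 + 178 + 37 + 65 + 89 = 705
Weighted proportion = 271 / 705 = 0.38439716 → 38.439716%

38.4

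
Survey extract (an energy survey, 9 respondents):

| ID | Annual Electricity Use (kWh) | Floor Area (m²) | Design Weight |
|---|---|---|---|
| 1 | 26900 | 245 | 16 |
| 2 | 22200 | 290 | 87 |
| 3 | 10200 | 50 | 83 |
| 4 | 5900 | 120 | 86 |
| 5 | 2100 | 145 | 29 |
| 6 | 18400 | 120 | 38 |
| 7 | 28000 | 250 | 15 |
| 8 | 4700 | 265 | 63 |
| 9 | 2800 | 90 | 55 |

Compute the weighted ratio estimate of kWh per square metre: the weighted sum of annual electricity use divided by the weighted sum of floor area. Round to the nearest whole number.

Σ wᵢ·y = 5346000
Σ wᵢ·x = 245×16 + 290×87 + 50×83 + 120×86 + 145×29 + 120×38 + 250×15 + 265×63 + 90×55
  = 3920 + 25230 + 4150 + 10320 + 4205 + 4560 + 3750 + 16695 + 4950 = 77780
Ratio = 5346000 / 77780 = 68.732322

69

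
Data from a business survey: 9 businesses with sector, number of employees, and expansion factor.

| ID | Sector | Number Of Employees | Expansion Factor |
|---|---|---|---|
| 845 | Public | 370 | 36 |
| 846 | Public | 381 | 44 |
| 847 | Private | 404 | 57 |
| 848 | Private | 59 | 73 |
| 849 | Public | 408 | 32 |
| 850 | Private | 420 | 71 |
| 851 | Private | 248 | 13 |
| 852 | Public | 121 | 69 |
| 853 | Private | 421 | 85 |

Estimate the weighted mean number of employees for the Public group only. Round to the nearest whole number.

Public rows: 845, 846, 849, 852
Weighted sum = 370×36 + 381×44 + 408×32 + 121×69
  = 13320 + 16764 + 13056 + 8349 = 51489
Sum of weights = 36 + 44 + 32 + 69 = 181
Weighted mean = 51489 / 181 = 284.46961

284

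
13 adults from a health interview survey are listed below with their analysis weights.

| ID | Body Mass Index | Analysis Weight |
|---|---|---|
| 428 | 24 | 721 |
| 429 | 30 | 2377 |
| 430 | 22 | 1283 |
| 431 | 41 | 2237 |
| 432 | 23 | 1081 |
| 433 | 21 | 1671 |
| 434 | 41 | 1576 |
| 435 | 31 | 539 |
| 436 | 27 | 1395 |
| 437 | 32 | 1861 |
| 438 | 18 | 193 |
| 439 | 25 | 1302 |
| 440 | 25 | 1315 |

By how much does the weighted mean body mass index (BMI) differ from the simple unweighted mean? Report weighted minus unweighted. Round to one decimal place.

Unweighted sum = 360
Unweighted mean = 360 / 13 = 27.692308
Weighted sum = 515952
Sum of weights = 17551
Weighted mean = 515952 / 17551 = 29.397299
Difference (weighted minus unweighted) = 1.7049916

1.7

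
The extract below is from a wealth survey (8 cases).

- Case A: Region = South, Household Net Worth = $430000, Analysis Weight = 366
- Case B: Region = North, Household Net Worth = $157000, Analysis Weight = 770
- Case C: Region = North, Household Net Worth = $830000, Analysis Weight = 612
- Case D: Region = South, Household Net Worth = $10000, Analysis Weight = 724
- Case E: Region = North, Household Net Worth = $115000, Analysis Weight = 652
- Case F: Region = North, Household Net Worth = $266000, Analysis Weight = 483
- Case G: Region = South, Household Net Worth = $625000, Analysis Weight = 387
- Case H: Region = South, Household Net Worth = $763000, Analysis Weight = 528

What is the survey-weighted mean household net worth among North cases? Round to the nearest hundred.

330700

North rows: B, C, E, F
Weighted sum = 832308000
Sum of weights = 2517
Weighted mean = 832308000 / 2517 = 330674.61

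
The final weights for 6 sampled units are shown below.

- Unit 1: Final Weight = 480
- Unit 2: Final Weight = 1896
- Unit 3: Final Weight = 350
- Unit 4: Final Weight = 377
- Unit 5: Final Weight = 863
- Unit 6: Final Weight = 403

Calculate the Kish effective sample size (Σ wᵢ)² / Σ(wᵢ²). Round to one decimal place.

Σ wᵢ = 480 + 1896 + 350 + 377 + 863 + 403 = 4369
Σ wᵢ² = 230400 + 3594816 + 122500 + 142129 + 744769 + 162409 = 4997023
n_eff = 4369² / 4997023 = 19088161 / 4997023 = 3.8199066

3.8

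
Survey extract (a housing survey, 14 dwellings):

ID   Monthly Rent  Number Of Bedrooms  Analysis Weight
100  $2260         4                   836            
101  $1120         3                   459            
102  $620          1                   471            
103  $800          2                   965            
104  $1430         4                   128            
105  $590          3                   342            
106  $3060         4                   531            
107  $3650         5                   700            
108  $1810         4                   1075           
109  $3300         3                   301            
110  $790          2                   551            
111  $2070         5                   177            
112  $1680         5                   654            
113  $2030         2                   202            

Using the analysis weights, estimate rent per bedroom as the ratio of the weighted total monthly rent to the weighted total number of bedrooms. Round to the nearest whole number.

528

Σ wᵢ·y = 13281650
Σ wᵢ·x = 25148
Ratio = 13281650 / 25148 = 528.13941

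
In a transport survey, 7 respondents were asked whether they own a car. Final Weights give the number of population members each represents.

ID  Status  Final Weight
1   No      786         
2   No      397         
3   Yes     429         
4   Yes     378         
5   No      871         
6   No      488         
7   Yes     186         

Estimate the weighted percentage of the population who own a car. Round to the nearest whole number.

28

Sum of weights for 'Yes' = 429 + 378 + 186 = 993
Total weight = 786 + 397 + 429 + 378 + 871 + 488 + 186 = 3535
Weighted proportion = 993 / 3535 = 0.28090523 → 28.090523%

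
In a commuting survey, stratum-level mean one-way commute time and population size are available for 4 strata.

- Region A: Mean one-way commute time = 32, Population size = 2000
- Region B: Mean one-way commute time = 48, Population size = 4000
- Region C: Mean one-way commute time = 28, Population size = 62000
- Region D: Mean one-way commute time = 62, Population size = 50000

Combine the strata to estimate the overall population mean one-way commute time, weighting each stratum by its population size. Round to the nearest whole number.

Σ Nₕ·x̄ₕ = 32×2000 + 48×4000 + 28×62000 + 62×50000
  = 64000 + 192000 + 1736000 + 3100000 = 5092000
Σ Nₕ = 118000
Overall mean = 5092000 / 118000 = 43.152542

43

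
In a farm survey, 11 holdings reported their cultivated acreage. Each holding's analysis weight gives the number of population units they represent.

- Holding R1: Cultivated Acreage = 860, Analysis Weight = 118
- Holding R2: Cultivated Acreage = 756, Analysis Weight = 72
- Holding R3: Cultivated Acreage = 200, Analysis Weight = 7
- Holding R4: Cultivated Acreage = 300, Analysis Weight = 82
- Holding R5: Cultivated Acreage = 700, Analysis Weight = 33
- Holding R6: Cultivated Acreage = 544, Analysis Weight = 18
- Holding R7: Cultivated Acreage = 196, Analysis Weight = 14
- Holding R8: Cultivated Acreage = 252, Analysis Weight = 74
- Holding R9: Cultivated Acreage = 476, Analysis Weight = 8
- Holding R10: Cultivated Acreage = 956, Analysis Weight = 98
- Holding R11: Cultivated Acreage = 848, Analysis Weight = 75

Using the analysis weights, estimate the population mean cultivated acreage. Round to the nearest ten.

660

Weighted sum = 397292
Sum of weights = 118 + 72 + 7 + 82 + 33 + 18 + 14 + 74 + 8 + 98 + 75 = 599
Weighted mean = 397292 / 599 = 663.25876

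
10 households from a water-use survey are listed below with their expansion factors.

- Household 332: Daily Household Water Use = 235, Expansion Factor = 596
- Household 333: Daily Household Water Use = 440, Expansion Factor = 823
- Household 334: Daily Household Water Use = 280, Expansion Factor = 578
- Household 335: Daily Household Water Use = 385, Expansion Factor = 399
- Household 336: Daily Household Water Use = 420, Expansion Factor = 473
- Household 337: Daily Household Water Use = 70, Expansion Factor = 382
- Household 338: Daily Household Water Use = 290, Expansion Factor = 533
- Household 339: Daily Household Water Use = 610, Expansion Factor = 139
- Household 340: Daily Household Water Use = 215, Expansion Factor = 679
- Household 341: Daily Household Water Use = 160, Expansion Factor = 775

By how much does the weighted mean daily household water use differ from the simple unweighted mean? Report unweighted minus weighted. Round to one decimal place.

21.8

Unweighted sum = 235 + 440 + 280 + 385 + 420 + 70 + 290 + 610 + 215 + 160 = 3105
Unweighted mean = 3105 / 10 = 310.5
Weighted sum = 235×596 + 440×823 + 280×578 + 385×399 + 420×473 + 70×382 + 290×533 + 610×139 + 215×679 + 160×775
  = 140060 + 362120 + 161840 + 153615 + 198660 + 26740 + 154570 + 84790 + 145985 + 124000 = 1552380
Sum of weights = 596 + 823 + 578 + 399 + 473 + 382 + 533 + 139 + 679 + 775 = 5377
Weighted mean = 1552380 / 5377 = 288.70746
Difference (unweighted minus weighted) = 21.792542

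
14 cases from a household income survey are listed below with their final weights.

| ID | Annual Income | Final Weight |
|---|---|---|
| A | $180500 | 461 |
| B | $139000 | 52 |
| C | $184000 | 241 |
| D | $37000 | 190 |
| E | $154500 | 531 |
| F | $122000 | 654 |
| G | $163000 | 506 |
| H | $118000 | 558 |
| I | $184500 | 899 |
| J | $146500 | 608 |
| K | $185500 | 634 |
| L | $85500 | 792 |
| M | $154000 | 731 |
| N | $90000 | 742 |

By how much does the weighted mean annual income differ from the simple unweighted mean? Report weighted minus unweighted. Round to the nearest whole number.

Unweighted sum = 1944000
Unweighted mean = 1944000 / 14 = 138857.14
Weighted sum = 1071576500
Sum of weights = 7599
Weighted mean = 1071576500 / 7599 = 141015.46
Difference (weighted minus unweighted) = 2158.3197

2158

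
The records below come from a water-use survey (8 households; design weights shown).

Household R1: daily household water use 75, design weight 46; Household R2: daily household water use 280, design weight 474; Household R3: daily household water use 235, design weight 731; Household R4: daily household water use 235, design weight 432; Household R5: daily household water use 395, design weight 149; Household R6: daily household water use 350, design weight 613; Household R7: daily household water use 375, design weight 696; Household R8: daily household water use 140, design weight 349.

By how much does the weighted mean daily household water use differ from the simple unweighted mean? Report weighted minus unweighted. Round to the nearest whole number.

24

Unweighted sum = 75 + 280 + 235 + 235 + 395 + 350 + 375 + 140 = 2085
Unweighted mean = 2085 / 8 = 260.625
Weighted sum = 75×46 + 280×474 + 235×731 + 235×432 + 395×149 + 350×613 + 375×696 + 140×349
  = 3450 + 132720 + 171785 + 101520 + 58855 + 214550 + 261000 + 48860 = 992740
Sum of weights = 3490
Weighted mean = 992740 / 3490 = 284.45272
Difference (weighted minus unweighted) = 23.827722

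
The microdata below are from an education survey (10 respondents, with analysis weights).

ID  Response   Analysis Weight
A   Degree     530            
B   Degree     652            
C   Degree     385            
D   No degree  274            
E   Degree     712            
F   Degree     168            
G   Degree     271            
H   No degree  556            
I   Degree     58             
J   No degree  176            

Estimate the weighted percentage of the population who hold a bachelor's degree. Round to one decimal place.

Sum of weights for 'Degree' = 530 + 652 + 385 + 712 + 168 + 271 + 58 = 2776
Total weight = 530 + 652 + 385 + 274 + 712 + 168 + 271 + 556 + 58 + 176 = 3782
Weighted proportion = 2776 / 3782 = 0.73400317 → 73.400317%

73.4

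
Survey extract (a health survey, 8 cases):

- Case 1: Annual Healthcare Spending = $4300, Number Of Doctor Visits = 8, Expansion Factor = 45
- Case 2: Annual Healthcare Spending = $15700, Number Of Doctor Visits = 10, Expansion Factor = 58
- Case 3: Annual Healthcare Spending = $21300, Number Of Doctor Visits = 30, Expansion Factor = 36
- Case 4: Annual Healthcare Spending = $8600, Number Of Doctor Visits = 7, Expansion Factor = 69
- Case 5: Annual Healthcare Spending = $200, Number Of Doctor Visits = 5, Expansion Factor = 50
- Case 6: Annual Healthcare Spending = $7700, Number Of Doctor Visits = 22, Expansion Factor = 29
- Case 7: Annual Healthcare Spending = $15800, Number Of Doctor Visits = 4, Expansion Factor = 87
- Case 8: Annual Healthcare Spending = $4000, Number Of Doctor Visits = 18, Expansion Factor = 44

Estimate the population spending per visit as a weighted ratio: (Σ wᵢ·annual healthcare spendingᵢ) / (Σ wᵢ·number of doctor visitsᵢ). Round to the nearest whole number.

Σ wᵢ·y = 4300×45 + 15700×58 + 21300×36 + 8600×69 + 200×50 + 7700×29 + 15800×87 + 4000×44
  = 193500 + 910600 + 766800 + 593400 + 10000 + 223300 + 1374600 + 176000 = 4248200
Σ wᵢ·x = 8×45 + 10×58 + 30×36 + 7×69 + 5×50 + 22×29 + 4×87 + 18×44
  = 360 + 580 + 1080 + 483 + 250 + 638 + 348 + 792 = 4531
Ratio = 4248200 / 4531 = 937.58552

938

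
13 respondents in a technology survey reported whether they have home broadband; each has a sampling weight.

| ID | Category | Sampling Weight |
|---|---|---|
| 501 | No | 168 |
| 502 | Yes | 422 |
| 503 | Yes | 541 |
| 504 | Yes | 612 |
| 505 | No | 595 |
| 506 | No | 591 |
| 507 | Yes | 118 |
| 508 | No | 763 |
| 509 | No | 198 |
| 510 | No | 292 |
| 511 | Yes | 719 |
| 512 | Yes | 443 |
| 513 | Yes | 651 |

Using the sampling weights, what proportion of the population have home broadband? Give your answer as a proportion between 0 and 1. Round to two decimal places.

Sum of weights for 'Yes' = 422 + 541 + 612 + 118 + 719 + 443 + 651 = 3506
Total weight = 6113
Weighted proportion = 3506 / 6113 = 0.57353182

0.57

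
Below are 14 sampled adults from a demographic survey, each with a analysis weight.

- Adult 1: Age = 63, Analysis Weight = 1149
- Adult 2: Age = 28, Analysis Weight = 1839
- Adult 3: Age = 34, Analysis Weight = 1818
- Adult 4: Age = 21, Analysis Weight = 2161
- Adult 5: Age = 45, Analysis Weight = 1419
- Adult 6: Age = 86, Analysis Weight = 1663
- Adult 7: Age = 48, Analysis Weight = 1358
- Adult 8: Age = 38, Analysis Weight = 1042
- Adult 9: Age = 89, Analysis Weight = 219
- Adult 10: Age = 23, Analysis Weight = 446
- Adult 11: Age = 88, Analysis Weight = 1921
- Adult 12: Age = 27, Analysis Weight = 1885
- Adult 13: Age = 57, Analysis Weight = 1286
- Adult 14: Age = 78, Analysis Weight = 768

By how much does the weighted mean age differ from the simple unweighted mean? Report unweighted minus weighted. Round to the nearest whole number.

3

Unweighted sum = 725
Unweighted mean = 725 / 14 = 51.785714
Weighted sum = 925623
Sum of weights = 18974
Weighted mean = 925623 / 18974 = 48.783757
Difference (unweighted minus weighted) = 3.0019576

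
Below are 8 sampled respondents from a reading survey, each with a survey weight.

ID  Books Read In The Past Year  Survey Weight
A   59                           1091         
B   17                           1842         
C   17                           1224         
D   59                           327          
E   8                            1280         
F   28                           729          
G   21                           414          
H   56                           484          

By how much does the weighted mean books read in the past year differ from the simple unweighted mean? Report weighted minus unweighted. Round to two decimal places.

Unweighted sum = 59 + 17 + 17 + 59 + 8 + 28 + 21 + 56 = 265
Unweighted mean = 265 / 8 = 33.125
Weighted sum = 59×1091 + 17×1842 + 17×1224 + 59×327 + 8×1280 + 28×729 + 21×414 + 56×484
  = 202234
Sum of weights = 1091 + 1842 + 1224 + 327 + 1280 + 729 + 414 + 484 = 7391
Weighted mean = 202234 / 7391 = 27.362197
Difference (weighted minus unweighted) = -5.7628027

-5.76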